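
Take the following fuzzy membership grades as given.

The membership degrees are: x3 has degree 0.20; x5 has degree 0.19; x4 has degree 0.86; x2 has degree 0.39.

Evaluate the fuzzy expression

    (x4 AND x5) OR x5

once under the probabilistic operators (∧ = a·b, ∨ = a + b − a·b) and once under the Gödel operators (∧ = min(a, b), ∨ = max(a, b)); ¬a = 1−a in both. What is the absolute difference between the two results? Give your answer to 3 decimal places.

Under probabilistic:
  x4 AND x5 = a·b on (0.8600, 0.1900) = 0.1634
  (x4 AND x5) OR x5 = a + b − a·b on (0.1634, 0.1900) = 0.3224
  → value = 0.3224
Under Gödel:
  x4 AND x5 = min(a, b) on (0.86, 0.19) = 0.19
  (x4 AND x5) OR x5 = max(a, b) on (0.19, 0.19) = 0.19
  → value = 0.1900
|0.3224 − 0.1900| = 0.132

0.132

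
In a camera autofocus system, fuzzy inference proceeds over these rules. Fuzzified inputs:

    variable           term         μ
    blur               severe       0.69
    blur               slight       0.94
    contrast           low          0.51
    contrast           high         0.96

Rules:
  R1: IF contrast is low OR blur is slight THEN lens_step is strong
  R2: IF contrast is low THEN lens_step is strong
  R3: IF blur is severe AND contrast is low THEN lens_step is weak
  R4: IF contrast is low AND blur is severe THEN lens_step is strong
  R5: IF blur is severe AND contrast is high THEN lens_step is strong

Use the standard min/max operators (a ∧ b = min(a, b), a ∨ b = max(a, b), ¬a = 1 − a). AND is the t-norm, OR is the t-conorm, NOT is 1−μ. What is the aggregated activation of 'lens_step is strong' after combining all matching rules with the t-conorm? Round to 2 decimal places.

0.94

R1: low=0.51, slight=0.94; OR[max(a, b)] → w = 0.94
R2: low=0.51 → w = 0.51
R3: severe=0.69, low=0.51; AND[min(a, b)] → w = 0.51
R4: low=0.51, severe=0.69; AND[min(a, b)] → w = 0.51
R5: severe=0.69, high=0.96; AND[min(a, b)] → w = 0.69
Rules with consequent 'strong': {R1, R2, R4, R5} → strengths 0.94, 0.51, 0.51, 0.69
Aggregate via t-conorm [max(a, b)]: 0.94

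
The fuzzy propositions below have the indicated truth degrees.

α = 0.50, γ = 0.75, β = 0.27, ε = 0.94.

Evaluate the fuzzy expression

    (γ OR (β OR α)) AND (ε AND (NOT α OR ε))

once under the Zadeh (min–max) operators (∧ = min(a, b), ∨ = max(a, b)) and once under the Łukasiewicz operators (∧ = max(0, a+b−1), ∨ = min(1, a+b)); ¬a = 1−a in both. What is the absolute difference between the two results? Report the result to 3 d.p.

Under Zadeh (min–max):
  β OR α = max(a, b) on (0.27, 0.50) = 0.50
  γ OR (β OR α) = max(a, b) on (0.75, 0.50) = 0.75
  NOT α = 1 − 0.50 = 0.50
  NOT α OR ε = max(a, b) on (0.50, 0.94) = 0.94
  ε AND (NOT α OR ε) = min(a, b) on (0.94, 0.94) = 0.94
  (γ OR (β OR α)) AND (ε AND (NOT α OR ε)) = min(a, b) on (0.75, 0.94) = 0.75
  → value = 0.7500
Under Łukasiewicz:
  β OR α = min(1, a+b) on (0.27, 0.50) = 0.77
  γ OR (β OR α) = min(1, a+b) on (0.75, 0.77) = 1.00
  NOT α = 1 − 0.50 = 0.50
  NOT α OR ε = min(1, a+b) on (0.50, 0.94) = 1.00
  ε AND (NOT α OR ε) = max(0, a+b−1) on (0.94, 1.00) = 0.94
  (γ OR (β OR α)) AND (ε AND (NOT α OR ε)) = max(0, a+b−1) on (1.00, 0.94) = 0.94
  → value = 0.9400
|0.7500 − 0.9400| = 0.190

0.190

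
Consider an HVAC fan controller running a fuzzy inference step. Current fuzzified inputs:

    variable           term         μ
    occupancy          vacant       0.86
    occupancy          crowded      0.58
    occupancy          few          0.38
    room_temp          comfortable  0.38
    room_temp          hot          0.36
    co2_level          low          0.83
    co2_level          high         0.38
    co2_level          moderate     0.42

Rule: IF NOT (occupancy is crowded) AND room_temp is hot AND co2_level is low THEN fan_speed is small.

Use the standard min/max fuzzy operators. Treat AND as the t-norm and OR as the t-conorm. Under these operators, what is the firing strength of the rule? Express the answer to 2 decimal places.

0.36

firing strength: ¬crowded=1−0.58=0.42, hot=0.36, low=0.83; AND[min(a, b)] → w = 0.36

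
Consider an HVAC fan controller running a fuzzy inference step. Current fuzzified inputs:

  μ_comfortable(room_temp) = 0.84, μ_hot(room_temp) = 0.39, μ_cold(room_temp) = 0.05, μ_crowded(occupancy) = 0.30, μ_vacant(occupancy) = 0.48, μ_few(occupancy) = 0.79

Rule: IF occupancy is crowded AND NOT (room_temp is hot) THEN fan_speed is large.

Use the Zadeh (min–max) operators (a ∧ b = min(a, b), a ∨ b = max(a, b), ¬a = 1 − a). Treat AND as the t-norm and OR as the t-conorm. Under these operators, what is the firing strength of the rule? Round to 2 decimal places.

firing strength: crowded=0.30, ¬hot=1−0.39=0.61; AND[min(a, b)] → w = 0.30

0.30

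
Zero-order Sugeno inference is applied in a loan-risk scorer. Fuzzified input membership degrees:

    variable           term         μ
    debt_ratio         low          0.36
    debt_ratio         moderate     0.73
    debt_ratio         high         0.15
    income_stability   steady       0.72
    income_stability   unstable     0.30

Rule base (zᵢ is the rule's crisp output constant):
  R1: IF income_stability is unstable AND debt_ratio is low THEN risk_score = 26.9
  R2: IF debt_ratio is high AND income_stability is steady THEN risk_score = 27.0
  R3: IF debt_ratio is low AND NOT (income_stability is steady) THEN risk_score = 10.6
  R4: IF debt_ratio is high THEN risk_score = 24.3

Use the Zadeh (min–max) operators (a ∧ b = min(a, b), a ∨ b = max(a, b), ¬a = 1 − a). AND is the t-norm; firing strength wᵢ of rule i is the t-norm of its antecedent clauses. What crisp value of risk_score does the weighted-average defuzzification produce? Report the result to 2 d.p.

21.29

R1 (z=26.9): unstable=0.30, low=0.36; AND[min(a, b)] → w = 0.30
R2 (z=27.0): high=0.15, steady=0.72; AND[min(a, b)] → w = 0.15
R3 (z=10.6): low=0.36, ¬steady=1−0.72=0.28; AND[min(a, b)] → w = 0.28
R4 (z=24.3): high=0.15 → w = 0.15
Weighted average = (0.30·26.9 + 0.15·27.0 + 0.28·10.6 + 0.15·24.3) / (0.30 + 0.15 + 0.28 + 0.15)
  = 18.7330 / 0.8800 = 21.29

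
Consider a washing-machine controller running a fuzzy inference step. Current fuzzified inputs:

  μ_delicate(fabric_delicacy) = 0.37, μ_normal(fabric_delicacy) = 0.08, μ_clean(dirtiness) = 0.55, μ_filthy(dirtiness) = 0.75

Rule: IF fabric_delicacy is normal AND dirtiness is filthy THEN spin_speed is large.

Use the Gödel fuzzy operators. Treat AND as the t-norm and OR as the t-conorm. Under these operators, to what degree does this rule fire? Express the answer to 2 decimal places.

0.08

firing strength: normal=0.08, filthy=0.75; AND[min(a, b)] → w = 0.08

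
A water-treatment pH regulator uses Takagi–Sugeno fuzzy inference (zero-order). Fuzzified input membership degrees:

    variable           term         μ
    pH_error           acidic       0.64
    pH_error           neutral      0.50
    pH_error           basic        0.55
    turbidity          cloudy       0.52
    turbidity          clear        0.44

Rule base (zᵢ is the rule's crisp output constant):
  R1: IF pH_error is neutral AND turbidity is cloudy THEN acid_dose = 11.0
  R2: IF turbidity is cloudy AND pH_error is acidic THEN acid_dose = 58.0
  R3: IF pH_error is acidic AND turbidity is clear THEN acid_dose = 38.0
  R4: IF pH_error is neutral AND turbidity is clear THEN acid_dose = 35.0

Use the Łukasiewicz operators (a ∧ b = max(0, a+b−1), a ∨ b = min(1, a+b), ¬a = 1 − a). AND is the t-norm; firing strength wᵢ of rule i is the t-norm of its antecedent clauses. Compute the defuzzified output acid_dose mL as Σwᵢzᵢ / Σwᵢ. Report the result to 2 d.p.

48.23

R1 (z=11.0): neutral=0.50, cloudy=0.52; AND[max(0, a+b−1)] → w = 0.02
R2 (z=58.0): cloudy=0.52, acidic=0.64; AND[max(0, a+b−1)] → w = 0.16
R3 (z=38.0): acidic=0.64, clear=0.44; AND[max(0, a+b−1)] → w = 0.08
R4 (z=35.0): neutral=0.50, clear=0.44; AND[max(0, a+b−1)] → w = 0.00
Weighted average = (0.02·11.0 + 0.16·58.0 + 0.08·38.0 + 0.00·35.0) / (0.02 + 0.16 + 0.08 + 0.00)
  = 12.5400 / 0.2600 = 48.23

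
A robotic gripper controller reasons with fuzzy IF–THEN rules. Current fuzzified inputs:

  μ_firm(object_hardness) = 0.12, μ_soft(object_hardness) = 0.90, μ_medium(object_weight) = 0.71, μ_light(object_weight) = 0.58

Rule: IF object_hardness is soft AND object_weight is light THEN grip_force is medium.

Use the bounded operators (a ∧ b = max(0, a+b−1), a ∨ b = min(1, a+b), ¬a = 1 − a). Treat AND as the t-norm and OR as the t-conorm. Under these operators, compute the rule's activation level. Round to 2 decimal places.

0.48

firing strength: soft=0.90, light=0.58; AND[max(0, a+b−1)] → w = 0.48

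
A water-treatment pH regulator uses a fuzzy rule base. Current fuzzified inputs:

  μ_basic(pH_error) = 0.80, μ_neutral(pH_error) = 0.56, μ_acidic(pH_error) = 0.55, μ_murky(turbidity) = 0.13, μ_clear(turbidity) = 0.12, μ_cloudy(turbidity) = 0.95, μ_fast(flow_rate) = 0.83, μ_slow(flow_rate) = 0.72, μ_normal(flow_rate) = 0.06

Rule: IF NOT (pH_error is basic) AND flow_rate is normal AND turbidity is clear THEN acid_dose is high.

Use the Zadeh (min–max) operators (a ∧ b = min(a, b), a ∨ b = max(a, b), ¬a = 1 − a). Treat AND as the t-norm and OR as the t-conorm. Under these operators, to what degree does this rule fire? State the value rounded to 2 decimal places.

0.06

firing strength: ¬basic=1−0.80=0.20, normal=0.06, clear=0.12; AND[min(a, b)] → w = 0.06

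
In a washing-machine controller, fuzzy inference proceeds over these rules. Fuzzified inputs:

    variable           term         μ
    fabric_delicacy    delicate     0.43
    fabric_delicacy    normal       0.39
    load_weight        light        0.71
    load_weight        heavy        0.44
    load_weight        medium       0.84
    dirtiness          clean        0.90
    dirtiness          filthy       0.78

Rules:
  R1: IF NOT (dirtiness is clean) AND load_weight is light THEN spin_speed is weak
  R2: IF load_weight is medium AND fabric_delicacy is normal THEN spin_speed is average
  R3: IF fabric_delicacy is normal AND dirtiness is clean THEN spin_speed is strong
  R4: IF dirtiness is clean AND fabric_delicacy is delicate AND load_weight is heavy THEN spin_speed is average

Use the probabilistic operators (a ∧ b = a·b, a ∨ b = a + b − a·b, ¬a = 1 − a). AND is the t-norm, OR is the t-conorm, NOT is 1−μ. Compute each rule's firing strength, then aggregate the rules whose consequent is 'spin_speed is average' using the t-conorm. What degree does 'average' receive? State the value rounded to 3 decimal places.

R1: ¬clean=1−0.90=0.10, light=0.71; AND[a·b] → w = 0.0710
R2: medium=0.84, normal=0.39; AND[a·b] → w = 0.3276
R3: normal=0.39, clean=0.90; AND[a·b] → w = 0.3510
R4: clean=0.90, delicate=0.43, heavy=0.44; AND[a·b] → w = 0.1703
Rules with consequent 'average': {R2, R4} → strengths 0.3276, 0.1703
Aggregate via t-conorm [a + b − a·b]: 0.4421

0.442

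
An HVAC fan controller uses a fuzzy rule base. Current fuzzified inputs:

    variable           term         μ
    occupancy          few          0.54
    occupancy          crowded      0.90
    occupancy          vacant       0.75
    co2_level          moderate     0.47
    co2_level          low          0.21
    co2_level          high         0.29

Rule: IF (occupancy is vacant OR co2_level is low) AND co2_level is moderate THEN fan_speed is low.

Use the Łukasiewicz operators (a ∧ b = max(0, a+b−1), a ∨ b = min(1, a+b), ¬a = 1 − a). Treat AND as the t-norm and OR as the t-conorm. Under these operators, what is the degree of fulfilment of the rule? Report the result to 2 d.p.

0.43

firing strength: (vacant=0.75 OR low=0.21) = 0.96; AND[max(0, a+b−1)] with moderate=0.47 → w = 0.43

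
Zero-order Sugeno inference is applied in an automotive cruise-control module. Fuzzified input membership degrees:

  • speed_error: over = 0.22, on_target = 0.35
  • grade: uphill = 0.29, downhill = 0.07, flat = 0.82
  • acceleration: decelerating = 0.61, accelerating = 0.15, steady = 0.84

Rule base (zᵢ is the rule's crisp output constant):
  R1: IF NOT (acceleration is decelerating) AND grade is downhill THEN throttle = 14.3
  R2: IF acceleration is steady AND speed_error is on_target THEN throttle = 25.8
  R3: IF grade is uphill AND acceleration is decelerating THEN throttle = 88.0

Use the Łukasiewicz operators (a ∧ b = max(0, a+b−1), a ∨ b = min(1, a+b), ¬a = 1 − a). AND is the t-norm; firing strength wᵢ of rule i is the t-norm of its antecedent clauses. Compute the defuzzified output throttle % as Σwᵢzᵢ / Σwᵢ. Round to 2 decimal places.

R1 (z=14.3): ¬decelerating=1−0.61=0.39, downhill=0.07; AND[max(0, a+b−1)] → w = 0.00
R2 (z=25.8): steady=0.84, on_target=0.35; AND[max(0, a+b−1)] → w = 0.19
R3 (z=88.0): uphill=0.29, decelerating=0.61; AND[max(0, a+b−1)] → w = 0.00
Weighted average = (0.00·14.3 + 0.19·25.8 + 0.00·88.0) / (0.00 + 0.19 + 0.00)
  = 4.9020 / 0.1900 = 25.80

25.80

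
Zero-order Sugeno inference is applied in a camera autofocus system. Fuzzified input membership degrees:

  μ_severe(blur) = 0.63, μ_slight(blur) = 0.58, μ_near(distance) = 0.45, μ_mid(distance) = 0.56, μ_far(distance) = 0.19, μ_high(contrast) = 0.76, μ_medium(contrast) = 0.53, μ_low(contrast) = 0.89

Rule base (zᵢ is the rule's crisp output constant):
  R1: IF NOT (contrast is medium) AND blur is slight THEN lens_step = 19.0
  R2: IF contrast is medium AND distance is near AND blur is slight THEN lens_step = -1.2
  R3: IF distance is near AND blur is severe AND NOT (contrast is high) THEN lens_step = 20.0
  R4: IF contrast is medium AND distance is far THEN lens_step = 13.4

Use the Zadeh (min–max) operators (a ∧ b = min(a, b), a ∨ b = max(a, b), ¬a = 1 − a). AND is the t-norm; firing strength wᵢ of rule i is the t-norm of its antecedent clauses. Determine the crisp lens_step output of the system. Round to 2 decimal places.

11.66

R1 (z=19.0): ¬medium=1−0.53=0.47, slight=0.58; AND[min(a, b)] → w = 0.47
R2 (z=-1.2): medium=0.53, near=0.45, slight=0.58; AND[min(a, b)] → w = 0.45
R3 (z=20.0): near=0.45, severe=0.63, ¬high=1−0.76=0.24; AND[min(a, b)] → w = 0.24
R4 (z=13.4): medium=0.53, far=0.19; AND[min(a, b)] → w = 0.19
Weighted average = (0.47·19.0 + 0.45·-1.2 + 0.24·20.0 + 0.19·13.4) / (0.47 + 0.45 + 0.24 + 0.19)
  = 15.7360 / 1.3500 = 11.66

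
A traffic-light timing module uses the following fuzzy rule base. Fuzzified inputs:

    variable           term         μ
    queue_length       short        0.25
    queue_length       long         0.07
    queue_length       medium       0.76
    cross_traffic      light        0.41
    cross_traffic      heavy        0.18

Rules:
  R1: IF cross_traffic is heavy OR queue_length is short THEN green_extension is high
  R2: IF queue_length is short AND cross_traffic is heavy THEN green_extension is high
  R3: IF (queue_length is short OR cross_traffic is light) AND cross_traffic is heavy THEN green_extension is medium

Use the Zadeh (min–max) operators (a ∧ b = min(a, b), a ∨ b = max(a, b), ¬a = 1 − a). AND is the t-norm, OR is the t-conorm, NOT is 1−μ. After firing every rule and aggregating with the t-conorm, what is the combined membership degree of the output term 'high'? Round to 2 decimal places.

R1: heavy=0.18, short=0.25; OR[max(a, b)] → w = 0.25
R2: short=0.25, heavy=0.18; AND[min(a, b)] → w = 0.18
R3: (short=0.25 OR light=0.41) = 0.41; AND[min(a, b)] with heavy=0.18 → w = 0.18
Rules with consequent 'high': {R1, R2} → strengths 0.25, 0.18
Aggregate via t-conorm [max(a, b)]: 0.25

0.25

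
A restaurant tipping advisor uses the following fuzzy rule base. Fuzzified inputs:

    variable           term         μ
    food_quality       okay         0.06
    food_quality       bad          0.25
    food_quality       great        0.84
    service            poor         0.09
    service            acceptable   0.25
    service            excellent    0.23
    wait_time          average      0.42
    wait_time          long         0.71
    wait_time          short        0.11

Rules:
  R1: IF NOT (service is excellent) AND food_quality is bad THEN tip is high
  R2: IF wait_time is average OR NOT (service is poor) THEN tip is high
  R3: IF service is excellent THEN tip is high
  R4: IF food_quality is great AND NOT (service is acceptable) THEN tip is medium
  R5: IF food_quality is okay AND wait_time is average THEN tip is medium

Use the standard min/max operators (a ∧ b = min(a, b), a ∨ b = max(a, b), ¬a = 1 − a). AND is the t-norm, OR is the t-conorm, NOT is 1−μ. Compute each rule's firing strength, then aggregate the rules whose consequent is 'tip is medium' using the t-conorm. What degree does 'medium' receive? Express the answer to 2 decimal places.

R1: ¬excellent=1−0.23=0.77, bad=0.25; AND[min(a, b)] → w = 0.25
R2: average=0.42, ¬poor=1−0.09=0.91; OR[max(a, b)] → w = 0.91
R3: excellent=0.23 → w = 0.23
R4: great=0.84, ¬acceptable=1−0.25=0.75; AND[min(a, b)] → w = 0.75
R5: okay=0.06, average=0.42; AND[min(a, b)] → w = 0.06
Rules with consequent 'medium': {R4, R5} → strengths 0.75, 0.06
Aggregate via t-conorm [max(a, b)]: 0.75

0.75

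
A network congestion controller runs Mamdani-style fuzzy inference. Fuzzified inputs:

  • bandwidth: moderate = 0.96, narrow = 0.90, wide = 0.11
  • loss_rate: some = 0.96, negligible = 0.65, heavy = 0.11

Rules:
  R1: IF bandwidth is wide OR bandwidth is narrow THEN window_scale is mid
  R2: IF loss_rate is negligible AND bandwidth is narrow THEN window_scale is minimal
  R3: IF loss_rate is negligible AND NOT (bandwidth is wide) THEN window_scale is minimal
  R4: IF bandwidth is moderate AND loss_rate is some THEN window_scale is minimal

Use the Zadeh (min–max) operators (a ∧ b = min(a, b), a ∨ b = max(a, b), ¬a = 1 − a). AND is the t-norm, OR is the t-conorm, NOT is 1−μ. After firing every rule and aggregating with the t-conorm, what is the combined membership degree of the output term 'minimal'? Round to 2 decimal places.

R1: wide=0.11, narrow=0.90; OR[max(a, b)] → w = 0.90
R2: negligible=0.65, narrow=0.90; AND[min(a, b)] → w = 0.65
R3: negligible=0.65, ¬wide=1−0.11=0.89; AND[min(a, b)] → w = 0.65
R4: moderate=0.96, some=0.96; AND[min(a, b)] → w = 0.96
Rules with consequent 'minimal': {R2, R3, R4} → strengths 0.65, 0.65, 0.96
Aggregate via t-conorm [max(a, b)]: 0.96

0.96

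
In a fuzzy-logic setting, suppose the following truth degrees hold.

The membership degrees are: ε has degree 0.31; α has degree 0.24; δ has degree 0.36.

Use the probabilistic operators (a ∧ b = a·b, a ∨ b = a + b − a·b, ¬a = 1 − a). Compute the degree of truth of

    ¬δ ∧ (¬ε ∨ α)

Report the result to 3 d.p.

0.489

¬δ = 1 − 0.3600 = 0.6400
¬ε = 1 − 0.3100 = 0.6900
¬ε ∨ α = a + b − a·b on (0.6900, 0.2400) = 0.7644
¬δ ∧ (¬ε ∨ α) = a·b on (0.6400, 0.7644) = 0.4892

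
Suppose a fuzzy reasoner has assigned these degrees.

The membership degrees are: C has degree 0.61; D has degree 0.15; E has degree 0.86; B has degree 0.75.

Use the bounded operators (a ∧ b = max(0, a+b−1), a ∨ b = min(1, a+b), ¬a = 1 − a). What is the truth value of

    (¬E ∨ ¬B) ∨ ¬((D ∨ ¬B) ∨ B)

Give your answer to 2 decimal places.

¬E = 1 − 0.86 = 0.14
¬B = 1 − 0.75 = 0.25
¬E ∨ ¬B = min(1, a+b) on (0.14, 0.25) = 0.39
¬B = 1 − 0.75 = 0.25
D ∨ ¬B = min(1, a+b) on (0.15, 0.25) = 0.40
(D ∨ ¬B) ∨ B = min(1, a+b) on (0.40, 0.75) = 1.00
¬((D ∨ ¬B) ∨ B) = 1 − 1.00 = 0.00
(¬E ∨ ¬B) ∨ ¬((D ∨ ¬B) ∨ B) = min(1, a+b) on (0.39, 0.00) = 0.39

0.39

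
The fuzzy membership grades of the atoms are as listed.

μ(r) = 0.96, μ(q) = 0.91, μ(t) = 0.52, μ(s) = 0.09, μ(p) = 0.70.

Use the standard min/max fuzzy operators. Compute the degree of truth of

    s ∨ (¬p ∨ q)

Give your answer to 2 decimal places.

¬p = 1 − 0.70 = 0.30
¬p ∨ q = max(a, b) on (0.30, 0.91) = 0.91
s ∨ (¬p ∨ q) = max(a, b) on (0.09, 0.91) = 0.91

0.91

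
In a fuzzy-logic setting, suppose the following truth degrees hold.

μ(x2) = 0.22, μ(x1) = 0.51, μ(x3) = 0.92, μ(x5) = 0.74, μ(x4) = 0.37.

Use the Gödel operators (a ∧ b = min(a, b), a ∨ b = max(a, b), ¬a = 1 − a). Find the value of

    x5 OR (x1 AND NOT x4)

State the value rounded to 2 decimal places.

NOT x4 = 1 − 0.37 = 0.63
x1 AND NOT x4 = min(a, b) on (0.51, 0.63) = 0.51
x5 OR (x1 AND NOT x4) = max(a, b) on (0.74, 0.51) = 0.74

0.74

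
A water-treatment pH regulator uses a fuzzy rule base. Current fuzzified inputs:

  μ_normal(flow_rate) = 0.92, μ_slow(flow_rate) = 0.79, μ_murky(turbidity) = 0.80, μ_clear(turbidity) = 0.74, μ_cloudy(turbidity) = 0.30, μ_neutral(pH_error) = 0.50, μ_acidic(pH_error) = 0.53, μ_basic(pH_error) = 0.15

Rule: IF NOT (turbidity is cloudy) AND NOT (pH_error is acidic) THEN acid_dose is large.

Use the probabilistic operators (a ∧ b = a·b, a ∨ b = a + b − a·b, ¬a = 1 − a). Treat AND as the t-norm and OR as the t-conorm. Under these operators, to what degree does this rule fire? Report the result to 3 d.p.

firing strength: ¬cloudy=1−0.30=0.70, ¬acidic=1−0.53=0.47; AND[a·b] → w = 0.3290

0.329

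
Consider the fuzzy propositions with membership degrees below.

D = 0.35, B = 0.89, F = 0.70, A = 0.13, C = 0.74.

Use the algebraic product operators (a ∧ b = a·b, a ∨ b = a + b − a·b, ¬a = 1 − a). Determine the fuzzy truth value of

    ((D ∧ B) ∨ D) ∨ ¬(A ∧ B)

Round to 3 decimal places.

0.948

D ∧ B = a·b on (0.3500, 0.8900) = 0.3115
(D ∧ B) ∨ D = a + b − a·b on (0.3115, 0.3500) = 0.5525
A ∧ B = a·b on (0.1300, 0.8900) = 0.1157
¬(A ∧ B) = 1 − 0.1157 = 0.8843
((D ∧ B) ∨ D) ∨ ¬(A ∧ B) = a + b − a·b on (0.5525, 0.8843) = 0.9482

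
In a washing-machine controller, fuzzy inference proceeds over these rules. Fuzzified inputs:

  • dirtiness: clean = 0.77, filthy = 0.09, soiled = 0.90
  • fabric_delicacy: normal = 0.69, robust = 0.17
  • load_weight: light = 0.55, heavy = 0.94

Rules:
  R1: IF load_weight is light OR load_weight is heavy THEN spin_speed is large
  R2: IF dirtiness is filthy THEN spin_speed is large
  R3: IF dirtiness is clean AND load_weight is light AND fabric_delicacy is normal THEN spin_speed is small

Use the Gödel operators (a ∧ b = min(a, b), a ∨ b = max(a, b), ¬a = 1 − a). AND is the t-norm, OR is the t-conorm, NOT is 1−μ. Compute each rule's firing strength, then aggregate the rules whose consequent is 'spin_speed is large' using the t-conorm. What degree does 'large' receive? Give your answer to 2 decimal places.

0.94

R1: light=0.55, heavy=0.94; OR[max(a, b)] → w = 0.94
R2: filthy=0.09 → w = 0.09
R3: clean=0.77, light=0.55, normal=0.69; AND[min(a, b)] → w = 0.55
Rules with consequent 'large': {R1, R2} → strengths 0.94, 0.09
Aggregate via t-conorm [max(a, b)]: 0.94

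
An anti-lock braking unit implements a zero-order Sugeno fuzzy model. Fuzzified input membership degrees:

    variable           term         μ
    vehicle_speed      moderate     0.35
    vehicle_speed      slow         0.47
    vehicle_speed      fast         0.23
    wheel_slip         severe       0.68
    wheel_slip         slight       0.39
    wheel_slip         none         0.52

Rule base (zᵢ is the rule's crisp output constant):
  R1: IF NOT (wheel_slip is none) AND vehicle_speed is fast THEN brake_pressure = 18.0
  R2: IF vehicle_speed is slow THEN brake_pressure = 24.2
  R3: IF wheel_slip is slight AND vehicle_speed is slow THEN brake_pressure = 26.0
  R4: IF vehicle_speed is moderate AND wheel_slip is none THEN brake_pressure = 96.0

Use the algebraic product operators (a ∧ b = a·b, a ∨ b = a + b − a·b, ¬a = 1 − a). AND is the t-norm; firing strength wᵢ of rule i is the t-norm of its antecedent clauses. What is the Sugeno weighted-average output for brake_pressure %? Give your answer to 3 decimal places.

R1 (z=18.0): ¬none=1−0.52=0.48, fast=0.23; AND[a·b] → w = 0.1104
R2 (z=24.2): slow=0.47 → w = 0.4700
R3 (z=26.0): slight=0.39, slow=0.47; AND[a·b] → w = 0.1833
R4 (z=96.0): moderate=0.35, none=0.52; AND[a·b] → w = 0.1820
Weighted average = (0.1104·18.0 + 0.4700·24.2 + 0.1833·26.0 + 0.1820·96.0) / (0.1104 + 0.4700 + 0.1833 + 0.1820)
  = 35.5990 / 0.9457 = 37.643

37.643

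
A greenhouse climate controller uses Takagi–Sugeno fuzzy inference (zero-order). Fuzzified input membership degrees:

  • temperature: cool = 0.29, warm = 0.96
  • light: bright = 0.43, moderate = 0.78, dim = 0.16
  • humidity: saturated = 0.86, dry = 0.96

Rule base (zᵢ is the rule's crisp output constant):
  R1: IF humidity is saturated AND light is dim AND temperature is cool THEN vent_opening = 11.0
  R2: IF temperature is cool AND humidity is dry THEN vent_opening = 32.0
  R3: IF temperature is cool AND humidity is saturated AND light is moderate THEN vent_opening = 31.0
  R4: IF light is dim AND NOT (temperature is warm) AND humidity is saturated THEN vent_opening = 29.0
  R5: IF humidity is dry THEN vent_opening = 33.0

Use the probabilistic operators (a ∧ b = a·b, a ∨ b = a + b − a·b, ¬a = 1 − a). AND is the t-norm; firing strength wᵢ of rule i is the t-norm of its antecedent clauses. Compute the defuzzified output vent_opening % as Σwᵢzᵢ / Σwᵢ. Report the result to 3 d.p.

R1 (z=11.0): saturated=0.86, dim=0.16, cool=0.29; AND[a·b] → w = 0.0399
R2 (z=32.0): cool=0.29, dry=0.96; AND[a·b] → w = 0.2784
R3 (z=31.0): cool=0.29, saturated=0.86, moderate=0.78; AND[a·b] → w = 0.1945
R4 (z=29.0): dim=0.16, ¬warm=1−0.96=0.04, saturated=0.86; AND[a·b] → w = 0.0055
R5 (z=33.0): dry=0.96 → w = 0.9600
Weighted average = (0.0399·11.0 + 0.2784·32.0 + 0.1945·31.0 + 0.0055·29.0 + 0.9600·33.0) / (0.0399 + 0.2784 + 0.1945 + 0.0055 + 0.9600)
  = 47.2179 / 1.4783 = 31.940

31.940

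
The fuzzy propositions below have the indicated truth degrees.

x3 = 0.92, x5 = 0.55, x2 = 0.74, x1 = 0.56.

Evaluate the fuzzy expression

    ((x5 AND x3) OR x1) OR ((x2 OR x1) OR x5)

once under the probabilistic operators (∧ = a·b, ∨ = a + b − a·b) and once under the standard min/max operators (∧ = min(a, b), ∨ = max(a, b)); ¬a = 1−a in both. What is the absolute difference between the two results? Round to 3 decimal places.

0.249

Under probabilistic:
  x5 AND x3 = a·b on (0.5500, 0.9200) = 0.5060
  (x5 AND x3) OR x1 = a + b − a·b on (0.5060, 0.5600) = 0.7826
  x2 OR x1 = a + b − a·b on (0.7400, 0.5600) = 0.8856
  (x2 OR x1) OR x5 = a + b − a·b on (0.8856, 0.5500) = 0.9485
  ((x5 AND x3) OR x1) OR ((x2 OR x1) OR x5) = a + b − a·b on (0.7826, 0.9485) = 0.9888
  → value = 0.9888
Under standard min/max:
  x5 AND x3 = min(a, b) on (0.55, 0.92) = 0.55
  (x5 AND x3) OR x1 = max(a, b) on (0.55, 0.56) = 0.56
  x2 OR x1 = max(a, b) on (0.74, 0.56) = 0.74
  (x2 OR x1) OR x5 = max(a, b) on (0.74, 0.55) = 0.74
  ((x5 AND x3) OR x1) OR ((x2 OR x1) OR x5) = max(a, b) on (0.56, 0.74) = 0.74
  → value = 0.7400
|0.9888 − 0.7400| = 0.249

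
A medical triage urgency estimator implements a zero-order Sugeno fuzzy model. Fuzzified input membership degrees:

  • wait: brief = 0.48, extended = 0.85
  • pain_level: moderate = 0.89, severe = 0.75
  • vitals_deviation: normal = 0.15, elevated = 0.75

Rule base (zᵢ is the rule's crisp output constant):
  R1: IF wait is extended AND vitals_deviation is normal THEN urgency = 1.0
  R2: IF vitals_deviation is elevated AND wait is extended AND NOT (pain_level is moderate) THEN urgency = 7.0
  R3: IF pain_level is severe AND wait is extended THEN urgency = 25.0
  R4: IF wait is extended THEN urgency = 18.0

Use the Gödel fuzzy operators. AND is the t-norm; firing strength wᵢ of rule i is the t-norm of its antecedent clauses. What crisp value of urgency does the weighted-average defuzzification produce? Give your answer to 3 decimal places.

R1 (z=1.0): extended=0.85, normal=0.15; AND[min(a, b)] → w = 0.15
R2 (z=7.0): elevated=0.75, extended=0.85, ¬moderate=1−0.89=0.11; AND[min(a, b)] → w = 0.11
R3 (z=25.0): severe=0.75, extended=0.85; AND[min(a, b)] → w = 0.75
R4 (z=18.0): extended=0.85 → w = 0.85
Weighted average = (0.15·1.0 + 0.11·7.0 + 0.75·25.0 + 0.85·18.0) / (0.15 + 0.11 + 0.75 + 0.85)
  = 34.9700 / 1.8600 = 18.801

18.801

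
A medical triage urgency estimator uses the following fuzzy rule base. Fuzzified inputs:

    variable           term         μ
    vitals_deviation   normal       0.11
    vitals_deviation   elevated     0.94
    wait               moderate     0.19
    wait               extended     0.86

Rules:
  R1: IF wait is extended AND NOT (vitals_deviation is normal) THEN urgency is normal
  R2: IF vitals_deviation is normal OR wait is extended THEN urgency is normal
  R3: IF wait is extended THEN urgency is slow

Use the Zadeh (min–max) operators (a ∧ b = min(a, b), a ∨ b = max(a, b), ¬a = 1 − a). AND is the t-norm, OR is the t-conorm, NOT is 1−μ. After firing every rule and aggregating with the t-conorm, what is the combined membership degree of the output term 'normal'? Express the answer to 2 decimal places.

R1: extended=0.86, ¬normal=1−0.11=0.89; AND[min(a, b)] → w = 0.86
R2: normal=0.11, extended=0.86; OR[max(a, b)] → w = 0.86
R3: extended=0.86 → w = 0.86
Rules with consequent 'normal': {R1, R2} → strengths 0.86, 0.86
Aggregate via t-conorm [max(a, b)]: 0.86

0.86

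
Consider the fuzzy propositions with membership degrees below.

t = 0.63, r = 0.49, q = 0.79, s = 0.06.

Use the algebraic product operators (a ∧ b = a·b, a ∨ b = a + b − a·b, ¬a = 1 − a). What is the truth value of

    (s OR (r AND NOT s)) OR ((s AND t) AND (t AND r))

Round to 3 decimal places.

0.499

NOT s = 1 − 0.0600 = 0.9400
r AND NOT s = a·b on (0.4900, 0.9400) = 0.4606
s OR (r AND NOT s) = a + b − a·b on (0.0600, 0.4606) = 0.4930
s AND t = a·b on (0.0600, 0.6300) = 0.0378
t AND r = a·b on (0.6300, 0.4900) = 0.3087
(s AND t) AND (t AND r) = a·b on (0.0378, 0.3087) = 0.0117
(s OR (r AND NOT s)) OR ((s AND t) AND (t AND r)) = a + b − a·b on (0.4930, 0.0117) = 0.4989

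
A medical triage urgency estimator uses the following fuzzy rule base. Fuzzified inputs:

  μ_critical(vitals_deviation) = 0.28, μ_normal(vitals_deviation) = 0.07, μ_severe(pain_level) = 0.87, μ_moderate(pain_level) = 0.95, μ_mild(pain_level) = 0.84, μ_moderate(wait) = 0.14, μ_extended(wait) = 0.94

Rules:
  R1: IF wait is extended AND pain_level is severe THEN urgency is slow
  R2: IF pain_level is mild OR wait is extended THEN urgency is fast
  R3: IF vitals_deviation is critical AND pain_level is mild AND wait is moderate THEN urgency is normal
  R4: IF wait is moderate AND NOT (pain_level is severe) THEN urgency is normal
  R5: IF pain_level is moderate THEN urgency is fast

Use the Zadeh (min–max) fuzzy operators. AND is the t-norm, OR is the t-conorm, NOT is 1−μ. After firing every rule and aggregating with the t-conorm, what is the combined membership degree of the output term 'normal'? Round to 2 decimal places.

R1: extended=0.94, severe=0.87; AND[min(a, b)] → w = 0.87
R2: mild=0.84, extended=0.94; OR[max(a, b)] → w = 0.94
R3: critical=0.28, mild=0.84, moderate=0.14; AND[min(a, b)] → w = 0.14
R4: moderate=0.14, ¬severe=1−0.87=0.13; AND[min(a, b)] → w = 0.13
R5: moderate=0.95 → w = 0.95
Rules with consequent 'normal': {R3, R4} → strengths 0.14, 0.13
Aggregate via t-conorm [max(a, b)]: 0.14

0.14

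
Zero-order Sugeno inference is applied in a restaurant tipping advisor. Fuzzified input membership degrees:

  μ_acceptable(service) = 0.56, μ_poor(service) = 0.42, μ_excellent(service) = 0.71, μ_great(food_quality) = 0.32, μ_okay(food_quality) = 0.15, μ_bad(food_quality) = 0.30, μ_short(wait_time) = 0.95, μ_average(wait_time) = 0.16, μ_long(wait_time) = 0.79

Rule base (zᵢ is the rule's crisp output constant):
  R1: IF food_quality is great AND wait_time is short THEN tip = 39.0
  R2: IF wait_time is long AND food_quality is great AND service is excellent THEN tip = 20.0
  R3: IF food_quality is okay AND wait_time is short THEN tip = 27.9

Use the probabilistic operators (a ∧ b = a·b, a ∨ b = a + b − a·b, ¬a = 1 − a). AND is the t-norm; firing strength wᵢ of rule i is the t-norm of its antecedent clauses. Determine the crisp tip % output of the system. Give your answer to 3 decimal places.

R1 (z=39.0): great=0.32, short=0.95; AND[a·b] → w = 0.3040
R2 (z=20.0): long=0.79, great=0.32, excellent=0.71; AND[a·b] → w = 0.1795
R3 (z=27.9): okay=0.15, short=0.95; AND[a·b] → w = 0.1425
Weighted average = (0.3040·39.0 + 0.1795·20.0 + 0.1425·27.9) / (0.3040 + 0.1795 + 0.1425)
  = 19.4215 / 0.6260 = 31.025

31.025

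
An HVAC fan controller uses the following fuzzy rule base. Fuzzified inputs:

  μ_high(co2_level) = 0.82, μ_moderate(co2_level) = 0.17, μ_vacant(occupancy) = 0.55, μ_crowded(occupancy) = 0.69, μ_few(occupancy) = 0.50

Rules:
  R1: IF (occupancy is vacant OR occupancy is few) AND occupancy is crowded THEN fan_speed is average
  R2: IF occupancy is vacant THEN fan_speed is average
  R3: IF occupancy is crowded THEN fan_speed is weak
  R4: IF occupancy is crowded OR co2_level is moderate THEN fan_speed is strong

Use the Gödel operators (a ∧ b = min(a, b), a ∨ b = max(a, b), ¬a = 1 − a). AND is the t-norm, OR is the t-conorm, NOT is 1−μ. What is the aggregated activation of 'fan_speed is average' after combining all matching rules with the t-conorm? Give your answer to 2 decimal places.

0.55

R1: (vacant=0.55 OR few=0.50) = 0.55; AND[min(a, b)] with crowded=0.69 → w = 0.55
R2: vacant=0.55 → w = 0.55
R3: crowded=0.69 → w = 0.69
R4: crowded=0.69, moderate=0.17; OR[max(a, b)] → w = 0.69
Rules with consequent 'average': {R1, R2} → strengths 0.55, 0.55
Aggregate via t-conorm [max(a, b)]: 0.55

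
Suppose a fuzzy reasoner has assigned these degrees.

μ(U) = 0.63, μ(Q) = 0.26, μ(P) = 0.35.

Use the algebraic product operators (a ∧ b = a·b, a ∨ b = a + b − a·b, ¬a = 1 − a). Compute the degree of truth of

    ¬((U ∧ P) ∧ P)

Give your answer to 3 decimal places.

0.923

U ∧ P = a·b on (0.6300, 0.3500) = 0.2205
(U ∧ P) ∧ P = a·b on (0.2205, 0.3500) = 0.0772
¬((U ∧ P) ∧ P) = 1 − 0.0772 = 0.9228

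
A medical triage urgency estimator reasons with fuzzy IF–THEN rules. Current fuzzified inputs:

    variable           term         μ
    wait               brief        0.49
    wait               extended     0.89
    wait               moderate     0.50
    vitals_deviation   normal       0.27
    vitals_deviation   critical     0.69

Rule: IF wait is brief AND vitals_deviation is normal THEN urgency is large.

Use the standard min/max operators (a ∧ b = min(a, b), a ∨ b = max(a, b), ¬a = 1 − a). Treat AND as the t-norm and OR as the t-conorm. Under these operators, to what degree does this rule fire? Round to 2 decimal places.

0.27

firing strength: brief=0.49, normal=0.27; AND[min(a, b)] → w = 0.27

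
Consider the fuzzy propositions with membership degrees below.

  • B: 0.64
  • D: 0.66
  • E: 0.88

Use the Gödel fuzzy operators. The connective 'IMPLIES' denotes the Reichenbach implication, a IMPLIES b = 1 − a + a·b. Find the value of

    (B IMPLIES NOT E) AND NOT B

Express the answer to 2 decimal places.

0.36

NOT E = 1 − 0.88 = 0.12
B IMPLIES NOT E  [Reichenbach: 1 − a + a·b] with a=0.64, b=0.12 → 0.44
NOT B = 1 − 0.64 = 0.36
(B IMPLIES NOT E) AND NOT B = min(a, b) on (0.44, 0.36) = 0.36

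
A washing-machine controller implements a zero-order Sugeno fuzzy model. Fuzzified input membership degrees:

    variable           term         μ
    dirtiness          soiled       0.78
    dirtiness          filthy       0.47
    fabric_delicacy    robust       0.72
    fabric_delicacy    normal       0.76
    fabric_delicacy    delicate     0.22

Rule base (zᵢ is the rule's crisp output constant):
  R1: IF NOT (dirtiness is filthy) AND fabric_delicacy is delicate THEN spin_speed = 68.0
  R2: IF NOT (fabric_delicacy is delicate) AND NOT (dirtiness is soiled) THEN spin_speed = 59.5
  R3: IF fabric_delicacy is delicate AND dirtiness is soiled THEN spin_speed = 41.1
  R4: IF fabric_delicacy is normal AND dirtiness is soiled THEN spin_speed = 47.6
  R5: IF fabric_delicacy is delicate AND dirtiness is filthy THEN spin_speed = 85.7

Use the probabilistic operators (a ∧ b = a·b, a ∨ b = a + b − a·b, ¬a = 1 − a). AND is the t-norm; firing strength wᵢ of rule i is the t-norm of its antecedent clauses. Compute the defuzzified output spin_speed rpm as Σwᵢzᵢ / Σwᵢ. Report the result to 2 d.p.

R1 (z=68.0): ¬filthy=1−0.47=0.53, delicate=0.22; AND[a·b] → w = 0.1166
R2 (z=59.5): ¬delicate=1−0.22=0.78, ¬soiled=1−0.78=0.22; AND[a·b] → w = 0.1716
R3 (z=41.1): delicate=0.22, soiled=0.78; AND[a·b] → w = 0.1716
R4 (z=47.6): normal=0.76, soiled=0.78; AND[a·b] → w = 0.5928
R5 (z=85.7): delicate=0.22, filthy=0.47; AND[a·b] → w = 0.1034
Weighted average = (0.1166·68.0 + 0.1716·59.5 + 0.1716·41.1 + 0.5928·47.6 + 0.1034·85.7) / (0.1166 + 0.1716 + 0.1716 + 0.5928 + 0.1034)
  = 62.2704 / 1.1560 = 53.87

53.87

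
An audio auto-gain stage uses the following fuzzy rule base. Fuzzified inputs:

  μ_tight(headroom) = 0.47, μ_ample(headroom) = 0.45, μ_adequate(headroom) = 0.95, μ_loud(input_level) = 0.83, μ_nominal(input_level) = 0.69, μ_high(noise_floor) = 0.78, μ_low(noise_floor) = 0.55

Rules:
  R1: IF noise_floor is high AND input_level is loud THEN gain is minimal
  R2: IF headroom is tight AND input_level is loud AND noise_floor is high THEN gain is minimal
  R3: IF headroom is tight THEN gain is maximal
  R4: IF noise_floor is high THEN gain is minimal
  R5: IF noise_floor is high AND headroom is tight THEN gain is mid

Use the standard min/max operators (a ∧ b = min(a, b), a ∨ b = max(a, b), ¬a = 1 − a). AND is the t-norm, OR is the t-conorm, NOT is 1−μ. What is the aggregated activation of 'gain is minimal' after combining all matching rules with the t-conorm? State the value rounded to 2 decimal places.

0.78

R1: high=0.78, loud=0.83; AND[min(a, b)] → w = 0.78
R2: tight=0.47, loud=0.83, high=0.78; AND[min(a, b)] → w = 0.47
R3: tight=0.47 → w = 0.47
R4: high=0.78 → w = 0.78
R5: high=0.78, tight=0.47; AND[min(a, b)] → w = 0.47
Rules with consequent 'minimal': {R1, R2, R4} → strengths 0.78, 0.47, 0.78
Aggregate via t-conorm [max(a, b)]: 0.78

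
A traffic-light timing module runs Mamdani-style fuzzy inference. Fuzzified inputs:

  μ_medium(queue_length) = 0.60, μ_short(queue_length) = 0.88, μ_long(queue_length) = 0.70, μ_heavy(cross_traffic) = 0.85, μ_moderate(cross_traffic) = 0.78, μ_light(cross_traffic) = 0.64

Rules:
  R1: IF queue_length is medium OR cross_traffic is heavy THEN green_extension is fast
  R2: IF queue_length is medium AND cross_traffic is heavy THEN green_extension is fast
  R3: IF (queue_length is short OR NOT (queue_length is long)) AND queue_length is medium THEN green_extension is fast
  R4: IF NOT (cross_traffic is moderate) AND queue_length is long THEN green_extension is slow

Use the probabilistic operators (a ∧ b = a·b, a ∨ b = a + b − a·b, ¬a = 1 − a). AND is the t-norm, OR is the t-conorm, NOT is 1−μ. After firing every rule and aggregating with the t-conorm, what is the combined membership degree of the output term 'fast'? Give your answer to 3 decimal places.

R1: medium=0.60, heavy=0.85; OR[a + b − a·b] → w = 0.9400
R2: medium=0.60, heavy=0.85; AND[a·b] → w = 0.5100
R3: (short=0.88 OR ¬long=1−0.70=0.30) = 0.9160; AND[a·b] with medium=0.60 → w = 0.5496
R4: ¬moderate=1−0.78=0.22, long=0.70; AND[a·b] → w = 0.1540
Rules with consequent 'fast': {R1, R2, R3} → strengths 0.9400, 0.5100, 0.5496
Aggregate via t-conorm [a + b − a·b]: 0.9868

0.987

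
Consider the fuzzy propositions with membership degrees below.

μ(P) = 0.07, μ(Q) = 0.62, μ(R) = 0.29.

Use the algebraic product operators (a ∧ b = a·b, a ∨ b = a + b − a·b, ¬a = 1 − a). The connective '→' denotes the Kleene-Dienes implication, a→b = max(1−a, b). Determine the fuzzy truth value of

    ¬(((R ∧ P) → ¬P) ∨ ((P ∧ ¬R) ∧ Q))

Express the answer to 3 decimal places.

R ∧ P = a·b on (0.2900, 0.0700) = 0.0203
¬P = 1 − 0.0700 = 0.9300
(R ∧ P) → ¬P  [Kleene-Dienes: max(1−a, b)] with a=0.0203, b=0.9300 → 0.9797
¬R = 1 − 0.2900 = 0.7100
P ∧ ¬R = a·b on (0.0700, 0.7100) = 0.0497
(P ∧ ¬R) ∧ Q = a·b on (0.0497, 0.6200) = 0.0308
((R ∧ P) → ¬P) ∨ ((P ∧ ¬R) ∧ Q) = a + b − a·b on (0.9797, 0.0308) = 0.9803
¬(((R ∧ P) → ¬P) ∨ ((P ∧ ¬R) ∧ Q)) = 1 − 0.9803 = 0.0197

0.020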